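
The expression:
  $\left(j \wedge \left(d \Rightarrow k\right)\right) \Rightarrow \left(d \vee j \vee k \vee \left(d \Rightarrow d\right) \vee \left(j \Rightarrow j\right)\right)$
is always true.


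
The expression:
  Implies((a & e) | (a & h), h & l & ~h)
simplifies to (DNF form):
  ~a | (~e & ~h)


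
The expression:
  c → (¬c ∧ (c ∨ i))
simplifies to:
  ¬c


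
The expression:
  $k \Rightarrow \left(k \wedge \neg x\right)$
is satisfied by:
  {k: False, x: False}
  {x: True, k: False}
  {k: True, x: False}


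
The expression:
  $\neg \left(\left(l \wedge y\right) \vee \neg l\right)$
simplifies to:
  $l \wedge \neg y$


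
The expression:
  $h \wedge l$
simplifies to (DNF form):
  $h \wedge l$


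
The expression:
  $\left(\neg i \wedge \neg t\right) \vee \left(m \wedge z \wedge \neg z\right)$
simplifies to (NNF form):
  $\neg i \wedge \neg t$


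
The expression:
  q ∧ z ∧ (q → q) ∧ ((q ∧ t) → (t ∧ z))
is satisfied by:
  {z: True, q: True}


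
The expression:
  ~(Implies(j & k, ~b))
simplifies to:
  b & j & k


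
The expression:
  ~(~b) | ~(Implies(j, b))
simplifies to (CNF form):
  b | j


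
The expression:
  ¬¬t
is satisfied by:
  {t: True}


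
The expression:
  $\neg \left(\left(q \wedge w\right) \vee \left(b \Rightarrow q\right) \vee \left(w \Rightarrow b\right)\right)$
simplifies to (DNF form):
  $\text{False}$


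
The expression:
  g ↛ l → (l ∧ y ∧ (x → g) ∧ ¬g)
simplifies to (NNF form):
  l ∨ ¬g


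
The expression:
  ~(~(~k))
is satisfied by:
  {k: False}


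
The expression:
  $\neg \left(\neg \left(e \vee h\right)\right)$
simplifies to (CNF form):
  $e \vee h$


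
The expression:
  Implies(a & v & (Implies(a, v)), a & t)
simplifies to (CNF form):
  t | ~a | ~v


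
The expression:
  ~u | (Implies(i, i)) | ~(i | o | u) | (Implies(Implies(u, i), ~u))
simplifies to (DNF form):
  True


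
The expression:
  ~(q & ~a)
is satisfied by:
  {a: True, q: False}
  {q: False, a: False}
  {q: True, a: True}


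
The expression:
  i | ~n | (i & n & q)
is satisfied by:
  {i: True, n: False}
  {n: False, i: False}
  {n: True, i: True}


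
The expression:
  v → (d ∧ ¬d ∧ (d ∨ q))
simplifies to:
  ¬v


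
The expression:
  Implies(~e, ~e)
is always true.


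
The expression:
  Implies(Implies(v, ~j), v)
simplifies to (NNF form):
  v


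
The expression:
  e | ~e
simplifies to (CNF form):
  True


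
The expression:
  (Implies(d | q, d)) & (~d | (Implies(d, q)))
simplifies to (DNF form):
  (d & q) | (~d & ~q)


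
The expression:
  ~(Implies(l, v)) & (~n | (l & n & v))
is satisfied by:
  {l: True, v: False, n: False}


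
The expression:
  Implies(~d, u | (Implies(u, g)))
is always true.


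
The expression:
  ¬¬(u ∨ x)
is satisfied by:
  {x: True, u: True}
  {x: True, u: False}
  {u: True, x: False}


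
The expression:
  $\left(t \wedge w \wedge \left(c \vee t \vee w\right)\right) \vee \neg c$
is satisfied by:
  {w: True, t: True, c: False}
  {w: True, t: False, c: False}
  {t: True, w: False, c: False}
  {w: False, t: False, c: False}
  {c: True, w: True, t: True}


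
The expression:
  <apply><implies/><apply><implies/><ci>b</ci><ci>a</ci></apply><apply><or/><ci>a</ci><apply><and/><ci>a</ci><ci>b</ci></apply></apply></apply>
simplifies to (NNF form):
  <apply><or/><ci>a</ci><ci>b</ci></apply>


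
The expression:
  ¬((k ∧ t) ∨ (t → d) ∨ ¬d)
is never true.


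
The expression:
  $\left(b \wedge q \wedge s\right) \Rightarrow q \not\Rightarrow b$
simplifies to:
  $\neg b \vee \neg q \vee \neg s$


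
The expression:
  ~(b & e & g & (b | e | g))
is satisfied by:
  {g: False, e: False, b: False}
  {b: True, g: False, e: False}
  {e: True, g: False, b: False}
  {b: True, e: True, g: False}
  {g: True, b: False, e: False}
  {b: True, g: True, e: False}
  {e: True, g: True, b: False}


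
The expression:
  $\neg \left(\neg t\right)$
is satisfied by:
  {t: True}


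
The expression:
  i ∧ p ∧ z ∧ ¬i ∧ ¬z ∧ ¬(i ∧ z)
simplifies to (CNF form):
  False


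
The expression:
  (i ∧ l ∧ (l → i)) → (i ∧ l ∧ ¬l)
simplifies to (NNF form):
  ¬i ∨ ¬l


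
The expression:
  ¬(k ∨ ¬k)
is never true.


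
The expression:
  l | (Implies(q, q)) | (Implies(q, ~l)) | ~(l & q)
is always true.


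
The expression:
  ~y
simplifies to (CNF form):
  ~y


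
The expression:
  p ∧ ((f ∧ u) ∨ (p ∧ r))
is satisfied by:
  {p: True, r: True, u: True, f: True}
  {p: True, r: True, u: True, f: False}
  {p: True, r: True, f: True, u: False}
  {p: True, r: True, f: False, u: False}
  {p: True, u: True, f: True, r: False}


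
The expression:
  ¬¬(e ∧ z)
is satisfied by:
  {z: True, e: True}


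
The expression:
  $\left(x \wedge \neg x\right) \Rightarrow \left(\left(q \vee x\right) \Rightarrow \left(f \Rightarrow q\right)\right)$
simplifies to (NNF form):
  $\text{True}$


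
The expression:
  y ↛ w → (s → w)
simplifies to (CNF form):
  w ∨ ¬s ∨ ¬y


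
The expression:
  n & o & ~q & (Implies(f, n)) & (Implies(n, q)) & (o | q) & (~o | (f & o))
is never true.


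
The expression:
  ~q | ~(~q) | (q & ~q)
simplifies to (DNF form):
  True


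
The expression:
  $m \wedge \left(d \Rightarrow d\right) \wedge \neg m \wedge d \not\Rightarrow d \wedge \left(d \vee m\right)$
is never true.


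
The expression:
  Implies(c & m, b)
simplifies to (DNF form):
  b | ~c | ~m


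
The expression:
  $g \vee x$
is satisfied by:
  {x: True, g: True}
  {x: True, g: False}
  {g: True, x: False}


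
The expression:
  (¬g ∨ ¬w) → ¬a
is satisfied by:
  {w: True, g: True, a: False}
  {w: True, g: False, a: False}
  {g: True, w: False, a: False}
  {w: False, g: False, a: False}
  {a: True, w: True, g: True}


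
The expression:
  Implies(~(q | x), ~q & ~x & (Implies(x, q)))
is always true.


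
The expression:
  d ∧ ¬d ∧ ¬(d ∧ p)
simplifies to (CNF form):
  False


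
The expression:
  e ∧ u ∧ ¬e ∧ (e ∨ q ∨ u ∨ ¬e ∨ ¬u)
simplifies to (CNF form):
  False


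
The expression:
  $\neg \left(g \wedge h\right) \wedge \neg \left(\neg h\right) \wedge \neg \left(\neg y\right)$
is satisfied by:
  {h: True, y: True, g: False}


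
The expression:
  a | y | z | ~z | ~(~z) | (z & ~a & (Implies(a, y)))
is always true.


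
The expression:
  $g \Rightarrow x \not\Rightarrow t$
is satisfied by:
  {x: True, g: False, t: False}
  {x: False, g: False, t: False}
  {t: True, x: True, g: False}
  {t: True, x: False, g: False}
  {g: True, x: True, t: False}


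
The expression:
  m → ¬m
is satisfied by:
  {m: False}


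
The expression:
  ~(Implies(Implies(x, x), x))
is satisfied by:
  {x: False}


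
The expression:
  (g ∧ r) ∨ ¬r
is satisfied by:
  {g: True, r: False}
  {r: False, g: False}
  {r: True, g: True}


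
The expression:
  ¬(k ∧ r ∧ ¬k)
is always true.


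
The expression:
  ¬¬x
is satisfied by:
  {x: True}


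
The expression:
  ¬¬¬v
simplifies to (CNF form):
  ¬v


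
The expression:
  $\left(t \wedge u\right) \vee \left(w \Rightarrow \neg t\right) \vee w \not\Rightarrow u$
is always true.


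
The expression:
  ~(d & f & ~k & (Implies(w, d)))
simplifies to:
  k | ~d | ~f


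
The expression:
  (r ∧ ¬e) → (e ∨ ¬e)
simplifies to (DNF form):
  True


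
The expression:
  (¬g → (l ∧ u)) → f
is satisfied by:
  {f: True, l: False, u: False, g: False}
  {f: True, u: True, l: False, g: False}
  {f: True, l: True, u: False, g: False}
  {f: True, u: True, l: True, g: False}
  {f: True, g: True, l: False, u: False}
  {f: True, g: True, u: True, l: False}
  {f: True, g: True, l: True, u: False}
  {f: True, g: True, u: True, l: True}
  {g: False, l: False, u: False, f: False}
  {u: True, g: False, l: False, f: False}
  {l: True, g: False, u: False, f: False}


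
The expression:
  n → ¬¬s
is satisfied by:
  {s: True, n: False}
  {n: False, s: False}
  {n: True, s: True}


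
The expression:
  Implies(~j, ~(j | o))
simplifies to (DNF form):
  j | ~o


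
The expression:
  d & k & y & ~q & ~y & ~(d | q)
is never true.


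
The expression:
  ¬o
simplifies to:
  ¬o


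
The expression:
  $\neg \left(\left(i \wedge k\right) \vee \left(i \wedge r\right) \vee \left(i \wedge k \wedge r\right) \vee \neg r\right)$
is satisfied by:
  {r: True, i: False}


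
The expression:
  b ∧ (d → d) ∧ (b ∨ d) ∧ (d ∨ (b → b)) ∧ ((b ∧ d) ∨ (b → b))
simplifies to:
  b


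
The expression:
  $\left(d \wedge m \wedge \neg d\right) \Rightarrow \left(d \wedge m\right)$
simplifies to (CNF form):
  $\text{True}$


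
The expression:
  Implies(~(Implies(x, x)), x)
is always true.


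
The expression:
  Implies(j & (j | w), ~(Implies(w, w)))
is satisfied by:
  {j: False}


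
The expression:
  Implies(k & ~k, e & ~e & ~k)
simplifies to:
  True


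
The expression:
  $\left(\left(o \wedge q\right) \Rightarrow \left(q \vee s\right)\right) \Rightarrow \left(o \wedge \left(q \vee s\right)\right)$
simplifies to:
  $o \wedge \left(q \vee s\right)$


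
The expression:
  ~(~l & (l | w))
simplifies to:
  l | ~w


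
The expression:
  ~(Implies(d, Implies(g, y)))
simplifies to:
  d & g & ~y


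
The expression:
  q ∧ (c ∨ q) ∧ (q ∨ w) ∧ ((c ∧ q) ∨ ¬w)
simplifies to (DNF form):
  (c ∧ q) ∨ (q ∧ ¬w)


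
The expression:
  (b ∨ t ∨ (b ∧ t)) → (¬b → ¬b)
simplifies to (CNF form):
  True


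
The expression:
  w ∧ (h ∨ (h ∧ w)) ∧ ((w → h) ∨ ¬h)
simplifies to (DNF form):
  h ∧ w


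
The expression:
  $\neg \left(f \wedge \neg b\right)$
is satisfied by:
  {b: True, f: False}
  {f: False, b: False}
  {f: True, b: True}


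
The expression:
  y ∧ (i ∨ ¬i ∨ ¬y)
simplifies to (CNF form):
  y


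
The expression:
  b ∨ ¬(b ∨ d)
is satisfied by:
  {b: True, d: False}
  {d: False, b: False}
  {d: True, b: True}


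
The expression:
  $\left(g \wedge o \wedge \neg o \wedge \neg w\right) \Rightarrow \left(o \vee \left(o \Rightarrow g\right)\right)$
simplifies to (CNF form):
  $\text{True}$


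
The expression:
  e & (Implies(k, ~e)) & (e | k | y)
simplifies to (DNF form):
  e & ~k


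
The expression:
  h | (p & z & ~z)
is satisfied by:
  {h: True}


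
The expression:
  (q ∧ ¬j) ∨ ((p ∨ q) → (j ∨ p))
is always true.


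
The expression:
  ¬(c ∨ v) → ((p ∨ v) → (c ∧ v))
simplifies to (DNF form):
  c ∨ v ∨ ¬p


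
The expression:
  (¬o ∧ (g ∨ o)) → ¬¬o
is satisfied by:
  {o: True, g: False}
  {g: False, o: False}
  {g: True, o: True}


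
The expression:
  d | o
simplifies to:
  d | o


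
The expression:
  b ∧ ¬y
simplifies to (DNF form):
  b ∧ ¬y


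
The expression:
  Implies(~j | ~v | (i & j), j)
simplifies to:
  j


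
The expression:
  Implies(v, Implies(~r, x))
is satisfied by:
  {r: True, x: True, v: False}
  {r: True, v: False, x: False}
  {x: True, v: False, r: False}
  {x: False, v: False, r: False}
  {r: True, x: True, v: True}
  {r: True, v: True, x: False}
  {x: True, v: True, r: False}


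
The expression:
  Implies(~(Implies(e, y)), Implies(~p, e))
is always true.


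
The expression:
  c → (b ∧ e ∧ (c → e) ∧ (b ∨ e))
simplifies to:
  (b ∧ e) ∨ ¬c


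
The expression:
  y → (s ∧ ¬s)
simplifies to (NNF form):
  ¬y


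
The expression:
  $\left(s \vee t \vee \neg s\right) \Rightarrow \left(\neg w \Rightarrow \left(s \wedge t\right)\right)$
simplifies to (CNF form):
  $\left(s \vee w\right) \wedge \left(t \vee w\right)$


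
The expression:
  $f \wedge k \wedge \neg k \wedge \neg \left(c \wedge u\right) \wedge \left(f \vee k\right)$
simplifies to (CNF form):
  $\text{False}$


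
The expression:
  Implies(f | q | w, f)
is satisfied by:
  {f: True, w: False, q: False}
  {q: True, f: True, w: False}
  {f: True, w: True, q: False}
  {q: True, f: True, w: True}
  {q: False, w: False, f: False}


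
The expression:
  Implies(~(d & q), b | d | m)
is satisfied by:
  {b: True, d: True, m: True}
  {b: True, d: True, m: False}
  {b: True, m: True, d: False}
  {b: True, m: False, d: False}
  {d: True, m: True, b: False}
  {d: True, m: False, b: False}
  {m: True, d: False, b: False}


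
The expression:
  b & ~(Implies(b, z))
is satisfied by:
  {b: True, z: False}


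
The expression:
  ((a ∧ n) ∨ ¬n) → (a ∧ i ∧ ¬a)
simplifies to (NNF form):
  n ∧ ¬a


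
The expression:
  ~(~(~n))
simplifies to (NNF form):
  ~n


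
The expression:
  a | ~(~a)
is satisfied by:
  {a: True}


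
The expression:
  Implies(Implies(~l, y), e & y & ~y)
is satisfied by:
  {y: False, l: False}


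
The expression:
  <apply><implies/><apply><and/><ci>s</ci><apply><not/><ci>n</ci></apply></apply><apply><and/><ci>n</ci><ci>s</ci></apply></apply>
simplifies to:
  <apply><or/><ci>n</ci><apply><not/><ci>s</ci></apply></apply>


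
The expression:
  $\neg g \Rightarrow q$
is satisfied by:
  {q: True, g: True}
  {q: True, g: False}
  {g: True, q: False}


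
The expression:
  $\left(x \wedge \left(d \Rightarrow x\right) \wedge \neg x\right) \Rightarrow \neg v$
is always true.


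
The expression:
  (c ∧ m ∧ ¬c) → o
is always true.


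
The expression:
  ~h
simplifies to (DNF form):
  ~h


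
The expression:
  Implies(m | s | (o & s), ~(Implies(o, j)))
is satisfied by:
  {o: True, s: False, m: False, j: False}
  {o: False, s: False, m: False, j: False}
  {j: True, o: True, s: False, m: False}
  {j: True, o: False, s: False, m: False}
  {m: True, o: True, s: False, j: False}
  {s: True, o: True, m: False, j: False}
  {m: True, s: True, o: True, j: False}


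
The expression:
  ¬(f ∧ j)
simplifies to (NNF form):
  ¬f ∨ ¬j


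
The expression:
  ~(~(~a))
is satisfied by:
  {a: False}


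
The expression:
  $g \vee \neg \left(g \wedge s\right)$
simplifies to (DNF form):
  $\text{True}$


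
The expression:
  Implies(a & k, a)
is always true.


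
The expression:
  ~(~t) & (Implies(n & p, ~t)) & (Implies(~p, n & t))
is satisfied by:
  {t: True, n: True, p: False}
  {t: True, p: True, n: False}


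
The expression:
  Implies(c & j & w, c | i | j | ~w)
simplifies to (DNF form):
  True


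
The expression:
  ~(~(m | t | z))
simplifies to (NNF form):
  m | t | z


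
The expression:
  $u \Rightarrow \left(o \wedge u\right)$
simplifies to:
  $o \vee \neg u$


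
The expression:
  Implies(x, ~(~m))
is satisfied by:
  {m: True, x: False}
  {x: False, m: False}
  {x: True, m: True}


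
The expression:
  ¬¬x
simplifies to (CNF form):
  x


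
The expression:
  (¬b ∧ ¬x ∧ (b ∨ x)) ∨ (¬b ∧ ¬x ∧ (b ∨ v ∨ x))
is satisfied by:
  {v: True, b: False, x: False}


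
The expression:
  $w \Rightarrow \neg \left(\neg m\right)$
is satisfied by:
  {m: True, w: False}
  {w: False, m: False}
  {w: True, m: True}


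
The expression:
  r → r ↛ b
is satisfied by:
  {b: False, r: False}
  {r: True, b: False}
  {b: True, r: False}


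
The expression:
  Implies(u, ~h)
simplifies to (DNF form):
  ~h | ~u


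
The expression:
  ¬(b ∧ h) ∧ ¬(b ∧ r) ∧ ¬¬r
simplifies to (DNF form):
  r ∧ ¬b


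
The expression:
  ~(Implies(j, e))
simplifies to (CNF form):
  j & ~e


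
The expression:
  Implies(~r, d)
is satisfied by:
  {r: True, d: True}
  {r: True, d: False}
  {d: True, r: False}


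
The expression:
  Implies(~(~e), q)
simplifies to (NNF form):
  q | ~e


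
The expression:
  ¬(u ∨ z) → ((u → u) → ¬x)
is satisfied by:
  {z: True, u: True, x: False}
  {z: True, u: False, x: False}
  {u: True, z: False, x: False}
  {z: False, u: False, x: False}
  {x: True, z: True, u: True}
  {x: True, z: True, u: False}
  {x: True, u: True, z: False}


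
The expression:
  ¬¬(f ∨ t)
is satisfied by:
  {t: True, f: True}
  {t: True, f: False}
  {f: True, t: False}


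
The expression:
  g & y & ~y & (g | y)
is never true.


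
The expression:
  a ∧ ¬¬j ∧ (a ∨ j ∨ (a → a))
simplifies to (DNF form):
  a ∧ j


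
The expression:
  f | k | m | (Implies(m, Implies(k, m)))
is always true.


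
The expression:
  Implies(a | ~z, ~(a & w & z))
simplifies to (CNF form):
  ~a | ~w | ~z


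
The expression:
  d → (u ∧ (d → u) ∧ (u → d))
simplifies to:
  u ∨ ¬d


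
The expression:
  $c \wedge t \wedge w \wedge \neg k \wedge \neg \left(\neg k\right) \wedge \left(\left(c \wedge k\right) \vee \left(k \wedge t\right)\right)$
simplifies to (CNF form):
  $\text{False}$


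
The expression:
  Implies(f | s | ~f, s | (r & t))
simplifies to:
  s | (r & t)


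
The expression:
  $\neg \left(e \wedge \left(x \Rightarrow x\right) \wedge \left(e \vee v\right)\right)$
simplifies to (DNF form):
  $\neg e$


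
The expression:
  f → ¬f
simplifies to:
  ¬f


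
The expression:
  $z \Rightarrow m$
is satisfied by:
  {m: True, z: False}
  {z: False, m: False}
  {z: True, m: True}


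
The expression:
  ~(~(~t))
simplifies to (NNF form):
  ~t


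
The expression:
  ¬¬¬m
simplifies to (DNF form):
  ¬m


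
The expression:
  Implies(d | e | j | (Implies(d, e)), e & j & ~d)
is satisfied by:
  {j: True, e: True, d: False}


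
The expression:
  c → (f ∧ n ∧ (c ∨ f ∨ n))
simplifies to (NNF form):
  (f ∧ n) ∨ ¬c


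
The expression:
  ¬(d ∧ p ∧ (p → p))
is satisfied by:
  {p: False, d: False}
  {d: True, p: False}
  {p: True, d: False}


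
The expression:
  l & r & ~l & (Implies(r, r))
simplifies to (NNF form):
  False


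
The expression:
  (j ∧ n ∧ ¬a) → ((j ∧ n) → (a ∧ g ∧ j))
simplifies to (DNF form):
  a ∨ ¬j ∨ ¬n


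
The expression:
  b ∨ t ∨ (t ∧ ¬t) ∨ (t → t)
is always true.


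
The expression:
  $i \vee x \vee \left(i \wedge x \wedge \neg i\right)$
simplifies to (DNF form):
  $i \vee x$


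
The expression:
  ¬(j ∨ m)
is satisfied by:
  {j: False, m: False}


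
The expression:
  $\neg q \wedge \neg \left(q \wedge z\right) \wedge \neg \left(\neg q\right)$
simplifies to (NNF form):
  $\text{False}$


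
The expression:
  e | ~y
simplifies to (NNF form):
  e | ~y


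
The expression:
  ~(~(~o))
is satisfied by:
  {o: False}


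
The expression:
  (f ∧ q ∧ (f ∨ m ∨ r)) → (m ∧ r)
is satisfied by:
  {r: True, m: True, q: False, f: False}
  {r: True, m: False, q: False, f: False}
  {m: True, r: False, q: False, f: False}
  {r: False, m: False, q: False, f: False}
  {f: True, r: True, m: True, q: False}
  {f: True, r: True, m: False, q: False}
  {f: True, m: True, r: False, q: False}
  {f: True, m: False, r: False, q: False}
  {r: True, q: True, m: True, f: False}
  {r: True, q: True, m: False, f: False}
  {q: True, m: True, r: False, f: False}
  {q: True, r: False, m: False, f: False}
  {f: True, r: True, q: True, m: True}


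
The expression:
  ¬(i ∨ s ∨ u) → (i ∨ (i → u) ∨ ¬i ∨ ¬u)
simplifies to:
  True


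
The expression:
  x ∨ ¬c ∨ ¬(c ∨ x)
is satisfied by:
  {x: True, c: False}
  {c: False, x: False}
  {c: True, x: True}


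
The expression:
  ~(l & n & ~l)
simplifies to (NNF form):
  True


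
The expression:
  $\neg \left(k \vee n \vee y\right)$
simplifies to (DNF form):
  $\neg k \wedge \neg n \wedge \neg y$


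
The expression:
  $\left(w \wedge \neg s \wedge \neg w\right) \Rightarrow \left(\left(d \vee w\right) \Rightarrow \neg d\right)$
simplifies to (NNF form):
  $\text{True}$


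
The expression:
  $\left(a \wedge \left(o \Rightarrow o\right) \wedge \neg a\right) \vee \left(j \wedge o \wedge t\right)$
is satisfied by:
  {t: True, j: True, o: True}


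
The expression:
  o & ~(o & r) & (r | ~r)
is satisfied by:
  {o: True, r: False}


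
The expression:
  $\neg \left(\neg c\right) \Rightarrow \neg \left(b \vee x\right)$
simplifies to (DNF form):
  $\left(\neg b \wedge \neg x\right) \vee \neg c$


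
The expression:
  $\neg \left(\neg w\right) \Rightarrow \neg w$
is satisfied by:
  {w: False}


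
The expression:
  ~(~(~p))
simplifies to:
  ~p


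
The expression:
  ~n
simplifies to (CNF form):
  ~n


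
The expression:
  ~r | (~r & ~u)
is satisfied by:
  {r: False}


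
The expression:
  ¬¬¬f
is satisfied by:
  {f: False}


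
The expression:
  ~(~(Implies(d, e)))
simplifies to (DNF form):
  e | ~d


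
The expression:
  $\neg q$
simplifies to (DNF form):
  $\neg q$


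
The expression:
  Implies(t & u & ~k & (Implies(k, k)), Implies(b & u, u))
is always true.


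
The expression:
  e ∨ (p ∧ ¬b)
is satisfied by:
  {e: True, p: True, b: False}
  {e: True, b: False, p: False}
  {e: True, p: True, b: True}
  {e: True, b: True, p: False}
  {p: True, b: False, e: False}


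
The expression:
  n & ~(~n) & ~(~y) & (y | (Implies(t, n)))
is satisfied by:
  {y: True, n: True}


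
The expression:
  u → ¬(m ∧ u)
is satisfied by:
  {u: False, m: False}
  {m: True, u: False}
  {u: True, m: False}


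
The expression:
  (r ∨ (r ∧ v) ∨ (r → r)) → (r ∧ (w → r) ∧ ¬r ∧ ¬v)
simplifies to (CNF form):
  False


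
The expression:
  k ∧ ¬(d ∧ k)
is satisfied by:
  {k: True, d: False}


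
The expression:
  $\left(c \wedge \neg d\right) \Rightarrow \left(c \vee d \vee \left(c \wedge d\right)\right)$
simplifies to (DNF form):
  $\text{True}$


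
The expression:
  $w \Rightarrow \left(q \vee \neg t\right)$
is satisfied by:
  {q: True, w: False, t: False}
  {w: False, t: False, q: False}
  {q: True, t: True, w: False}
  {t: True, w: False, q: False}
  {q: True, w: True, t: False}
  {w: True, q: False, t: False}
  {q: True, t: True, w: True}


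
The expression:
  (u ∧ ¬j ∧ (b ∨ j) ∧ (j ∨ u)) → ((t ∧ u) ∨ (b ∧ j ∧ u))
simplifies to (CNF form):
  j ∨ t ∨ ¬b ∨ ¬u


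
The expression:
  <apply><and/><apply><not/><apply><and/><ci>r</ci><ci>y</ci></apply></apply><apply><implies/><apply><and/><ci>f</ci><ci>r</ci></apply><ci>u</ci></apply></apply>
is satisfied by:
  {u: True, y: False, r: False, f: False}
  {u: False, y: False, r: False, f: False}
  {f: True, u: True, y: False, r: False}
  {f: True, u: False, y: False, r: False}
  {y: True, u: True, f: False, r: False}
  {y: True, f: False, u: False, r: False}
  {f: True, y: True, u: True, r: False}
  {f: True, y: True, u: False, r: False}
  {r: True, u: True, y: False, f: False}
  {r: True, u: False, y: False, f: False}
  {f: True, r: True, u: True, y: False}


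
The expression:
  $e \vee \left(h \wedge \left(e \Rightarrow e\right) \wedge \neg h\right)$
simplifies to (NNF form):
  $e$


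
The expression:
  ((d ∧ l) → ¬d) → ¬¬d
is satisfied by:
  {d: True}


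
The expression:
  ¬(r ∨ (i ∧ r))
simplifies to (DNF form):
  ¬r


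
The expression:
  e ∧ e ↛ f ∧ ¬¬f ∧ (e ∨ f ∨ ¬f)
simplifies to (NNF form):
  False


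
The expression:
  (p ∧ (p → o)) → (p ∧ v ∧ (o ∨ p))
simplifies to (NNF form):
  v ∨ ¬o ∨ ¬p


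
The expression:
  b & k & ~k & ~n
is never true.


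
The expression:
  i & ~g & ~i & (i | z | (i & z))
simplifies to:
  False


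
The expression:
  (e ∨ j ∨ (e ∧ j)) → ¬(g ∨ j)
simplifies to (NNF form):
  ¬j ∧ (¬e ∨ ¬g)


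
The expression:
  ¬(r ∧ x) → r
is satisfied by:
  {r: True}


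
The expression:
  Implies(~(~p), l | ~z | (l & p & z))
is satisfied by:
  {l: True, p: False, z: False}
  {p: False, z: False, l: False}
  {z: True, l: True, p: False}
  {z: True, p: False, l: False}
  {l: True, p: True, z: False}
  {p: True, l: False, z: False}
  {z: True, p: True, l: True}


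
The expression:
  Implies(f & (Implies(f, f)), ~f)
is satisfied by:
  {f: False}


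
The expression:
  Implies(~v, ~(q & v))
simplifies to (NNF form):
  True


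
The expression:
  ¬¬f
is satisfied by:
  {f: True}


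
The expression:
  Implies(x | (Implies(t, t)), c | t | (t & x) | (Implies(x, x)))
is always true.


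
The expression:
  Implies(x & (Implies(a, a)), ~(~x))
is always true.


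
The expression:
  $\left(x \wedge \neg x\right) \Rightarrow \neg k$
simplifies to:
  $\text{True}$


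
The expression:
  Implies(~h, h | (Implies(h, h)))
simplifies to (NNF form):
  True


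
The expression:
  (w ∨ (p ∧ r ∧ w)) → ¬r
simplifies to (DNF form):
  ¬r ∨ ¬w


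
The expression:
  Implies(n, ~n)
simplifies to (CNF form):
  ~n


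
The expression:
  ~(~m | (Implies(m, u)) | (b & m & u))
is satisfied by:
  {m: True, u: False}


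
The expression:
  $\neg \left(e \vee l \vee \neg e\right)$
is never true.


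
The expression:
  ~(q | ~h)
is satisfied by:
  {h: True, q: False}


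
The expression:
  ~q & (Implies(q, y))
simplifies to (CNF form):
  ~q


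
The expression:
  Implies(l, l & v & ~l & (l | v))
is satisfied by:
  {l: False}


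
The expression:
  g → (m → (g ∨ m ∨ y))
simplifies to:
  True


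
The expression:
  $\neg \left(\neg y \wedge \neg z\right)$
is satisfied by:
  {y: True, z: True}
  {y: True, z: False}
  {z: True, y: False}


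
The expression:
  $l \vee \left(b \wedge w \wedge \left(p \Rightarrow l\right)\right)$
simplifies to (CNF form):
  $\left(b \vee l\right) \wedge \left(l \vee w\right) \wedge \left(l \vee \neg p\right)$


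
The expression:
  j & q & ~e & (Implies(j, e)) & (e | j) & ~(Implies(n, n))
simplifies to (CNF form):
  False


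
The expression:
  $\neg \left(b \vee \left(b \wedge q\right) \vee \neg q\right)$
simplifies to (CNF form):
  $q \wedge \neg b$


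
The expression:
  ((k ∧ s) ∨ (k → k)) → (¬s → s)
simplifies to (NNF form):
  s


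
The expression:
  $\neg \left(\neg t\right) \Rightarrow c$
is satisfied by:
  {c: True, t: False}
  {t: False, c: False}
  {t: True, c: True}


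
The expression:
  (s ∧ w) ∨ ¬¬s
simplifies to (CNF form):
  s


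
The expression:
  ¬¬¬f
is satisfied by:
  {f: False}


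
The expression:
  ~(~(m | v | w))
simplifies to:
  m | v | w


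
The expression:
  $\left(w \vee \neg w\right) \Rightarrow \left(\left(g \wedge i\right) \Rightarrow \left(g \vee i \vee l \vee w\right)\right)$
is always true.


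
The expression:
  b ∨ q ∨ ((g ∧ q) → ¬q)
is always true.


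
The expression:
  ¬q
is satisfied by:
  {q: False}


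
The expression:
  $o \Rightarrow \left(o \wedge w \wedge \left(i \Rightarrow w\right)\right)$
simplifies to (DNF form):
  $w \vee \neg o$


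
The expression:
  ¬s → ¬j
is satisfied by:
  {s: True, j: False}
  {j: False, s: False}
  {j: True, s: True}


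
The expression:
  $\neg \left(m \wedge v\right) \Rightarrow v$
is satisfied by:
  {v: True}


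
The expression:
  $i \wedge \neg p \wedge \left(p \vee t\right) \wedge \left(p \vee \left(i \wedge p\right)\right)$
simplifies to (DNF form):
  $\text{False}$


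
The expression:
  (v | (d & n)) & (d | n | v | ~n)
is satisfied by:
  {n: True, v: True, d: True}
  {n: True, v: True, d: False}
  {v: True, d: True, n: False}
  {v: True, d: False, n: False}
  {n: True, d: True, v: False}


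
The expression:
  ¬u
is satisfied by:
  {u: False}


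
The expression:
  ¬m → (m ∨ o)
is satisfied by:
  {o: True, m: True}
  {o: True, m: False}
  {m: True, o: False}


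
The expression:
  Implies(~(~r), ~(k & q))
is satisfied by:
  {k: False, q: False, r: False}
  {r: True, k: False, q: False}
  {q: True, k: False, r: False}
  {r: True, q: True, k: False}
  {k: True, r: False, q: False}
  {r: True, k: True, q: False}
  {q: True, k: True, r: False}


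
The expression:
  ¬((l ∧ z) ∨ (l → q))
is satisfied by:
  {l: True, q: False, z: False}


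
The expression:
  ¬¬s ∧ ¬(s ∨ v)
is never true.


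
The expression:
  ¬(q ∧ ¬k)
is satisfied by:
  {k: True, q: False}
  {q: False, k: False}
  {q: True, k: True}


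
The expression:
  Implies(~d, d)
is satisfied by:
  {d: True}


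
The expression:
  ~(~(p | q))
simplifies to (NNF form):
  p | q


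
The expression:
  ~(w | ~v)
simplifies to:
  v & ~w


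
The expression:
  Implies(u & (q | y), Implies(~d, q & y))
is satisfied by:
  {d: True, u: False, q: False, y: False}
  {y: True, d: True, u: False, q: False}
  {d: True, q: True, u: False, y: False}
  {y: True, d: True, q: True, u: False}
  {y: False, u: False, q: False, d: False}
  {y: True, u: False, q: False, d: False}
  {q: True, y: False, u: False, d: False}
  {y: True, q: True, u: False, d: False}
  {d: True, u: True, y: False, q: False}
  {y: True, d: True, u: True, q: False}
  {d: True, u: True, q: True, y: False}
  {y: True, d: True, u: True, q: True}
  {u: True, d: False, q: False, y: False}
  {y: True, u: True, q: True, d: False}


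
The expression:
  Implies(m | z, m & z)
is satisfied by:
  {z: False, m: False}
  {m: True, z: True}


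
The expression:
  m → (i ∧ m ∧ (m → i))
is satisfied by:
  {i: True, m: False}
  {m: False, i: False}
  {m: True, i: True}


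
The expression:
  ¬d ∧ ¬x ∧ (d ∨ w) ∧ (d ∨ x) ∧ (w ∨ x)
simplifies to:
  False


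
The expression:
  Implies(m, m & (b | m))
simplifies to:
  True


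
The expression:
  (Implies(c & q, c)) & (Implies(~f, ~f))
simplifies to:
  True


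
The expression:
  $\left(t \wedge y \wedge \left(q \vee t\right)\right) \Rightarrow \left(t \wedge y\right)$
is always true.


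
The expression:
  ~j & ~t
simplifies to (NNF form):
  ~j & ~t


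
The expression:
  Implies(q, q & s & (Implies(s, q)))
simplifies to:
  s | ~q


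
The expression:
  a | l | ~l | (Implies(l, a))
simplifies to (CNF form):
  True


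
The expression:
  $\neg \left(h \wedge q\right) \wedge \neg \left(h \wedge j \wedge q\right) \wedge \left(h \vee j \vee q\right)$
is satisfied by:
  {j: True, h: False, q: False}
  {q: True, j: True, h: False}
  {q: True, j: False, h: False}
  {h: True, j: True, q: False}
  {h: True, j: False, q: False}


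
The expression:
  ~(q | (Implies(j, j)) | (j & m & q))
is never true.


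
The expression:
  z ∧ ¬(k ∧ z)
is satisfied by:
  {z: True, k: False}


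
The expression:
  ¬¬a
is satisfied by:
  {a: True}


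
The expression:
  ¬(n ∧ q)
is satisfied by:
  {q: False, n: False}
  {n: True, q: False}
  {q: True, n: False}


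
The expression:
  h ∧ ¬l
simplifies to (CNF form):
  h ∧ ¬l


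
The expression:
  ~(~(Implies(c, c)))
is always true.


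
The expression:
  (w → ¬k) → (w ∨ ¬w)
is always true.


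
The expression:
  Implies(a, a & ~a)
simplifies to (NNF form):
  ~a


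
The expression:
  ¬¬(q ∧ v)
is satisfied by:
  {q: True, v: True}


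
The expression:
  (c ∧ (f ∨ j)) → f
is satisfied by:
  {f: True, c: False, j: False}
  {f: False, c: False, j: False}
  {j: True, f: True, c: False}
  {j: True, f: False, c: False}
  {c: True, f: True, j: False}
  {c: True, f: False, j: False}
  {c: True, j: True, f: True}


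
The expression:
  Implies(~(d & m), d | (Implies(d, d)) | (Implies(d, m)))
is always true.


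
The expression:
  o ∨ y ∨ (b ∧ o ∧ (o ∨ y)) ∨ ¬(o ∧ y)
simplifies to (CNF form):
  True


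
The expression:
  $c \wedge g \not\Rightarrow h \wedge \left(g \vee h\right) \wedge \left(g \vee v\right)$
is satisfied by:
  {c: True, g: True, h: False}


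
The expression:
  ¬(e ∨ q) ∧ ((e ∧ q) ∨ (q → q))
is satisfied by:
  {q: False, e: False}


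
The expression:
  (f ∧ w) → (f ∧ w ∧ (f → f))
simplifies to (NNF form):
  True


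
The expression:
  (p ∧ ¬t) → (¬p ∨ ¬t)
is always true.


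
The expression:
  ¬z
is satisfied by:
  {z: False}


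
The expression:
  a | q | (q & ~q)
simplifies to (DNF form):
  a | q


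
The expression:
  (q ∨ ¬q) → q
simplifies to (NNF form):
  q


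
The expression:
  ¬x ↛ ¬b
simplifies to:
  b ∧ ¬x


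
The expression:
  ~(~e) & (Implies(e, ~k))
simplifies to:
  e & ~k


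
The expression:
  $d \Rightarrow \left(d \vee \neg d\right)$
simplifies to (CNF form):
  $\text{True}$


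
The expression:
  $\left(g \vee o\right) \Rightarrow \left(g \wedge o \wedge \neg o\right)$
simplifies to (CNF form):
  $\neg g \wedge \neg o$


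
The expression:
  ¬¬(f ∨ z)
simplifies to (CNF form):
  f ∨ z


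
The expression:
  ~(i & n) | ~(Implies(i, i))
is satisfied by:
  {n: False, i: False}
  {i: True, n: False}
  {n: True, i: False}


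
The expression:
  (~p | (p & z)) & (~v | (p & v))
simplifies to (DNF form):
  (p & z) | (~p & ~v)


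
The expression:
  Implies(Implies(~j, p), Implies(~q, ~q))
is always true.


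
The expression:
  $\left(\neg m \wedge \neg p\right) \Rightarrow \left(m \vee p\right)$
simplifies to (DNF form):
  $m \vee p$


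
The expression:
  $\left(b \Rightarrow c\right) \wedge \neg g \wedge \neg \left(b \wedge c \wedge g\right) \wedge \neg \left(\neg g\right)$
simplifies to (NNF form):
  $\text{False}$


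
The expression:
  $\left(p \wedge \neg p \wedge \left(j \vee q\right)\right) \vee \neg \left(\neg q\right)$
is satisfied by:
  {q: True}


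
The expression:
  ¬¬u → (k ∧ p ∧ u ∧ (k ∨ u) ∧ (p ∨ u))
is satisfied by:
  {p: True, k: True, u: False}
  {p: True, k: False, u: False}
  {k: True, p: False, u: False}
  {p: False, k: False, u: False}
  {p: True, u: True, k: True}


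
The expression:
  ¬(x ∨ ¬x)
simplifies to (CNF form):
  False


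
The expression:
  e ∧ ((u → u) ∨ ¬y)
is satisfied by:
  {e: True}


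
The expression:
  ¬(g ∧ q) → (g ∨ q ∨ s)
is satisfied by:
  {q: True, g: True, s: True}
  {q: True, g: True, s: False}
  {q: True, s: True, g: False}
  {q: True, s: False, g: False}
  {g: True, s: True, q: False}
  {g: True, s: False, q: False}
  {s: True, g: False, q: False}


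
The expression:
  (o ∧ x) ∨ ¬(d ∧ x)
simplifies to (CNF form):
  o ∨ ¬d ∨ ¬x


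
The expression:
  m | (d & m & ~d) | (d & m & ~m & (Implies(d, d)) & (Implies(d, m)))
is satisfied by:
  {m: True}


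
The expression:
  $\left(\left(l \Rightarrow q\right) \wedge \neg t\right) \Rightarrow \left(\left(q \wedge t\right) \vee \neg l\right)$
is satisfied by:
  {t: True, l: False, q: False}
  {l: False, q: False, t: False}
  {t: True, q: True, l: False}
  {q: True, l: False, t: False}
  {t: True, l: True, q: False}
  {l: True, t: False, q: False}
  {t: True, q: True, l: True}


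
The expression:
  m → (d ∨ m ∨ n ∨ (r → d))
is always true.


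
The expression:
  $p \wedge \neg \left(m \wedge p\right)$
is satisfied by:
  {p: True, m: False}


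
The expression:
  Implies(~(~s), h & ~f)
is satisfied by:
  {h: True, s: False, f: False}
  {h: False, s: False, f: False}
  {f: True, h: True, s: False}
  {f: True, h: False, s: False}
  {s: True, h: True, f: False}


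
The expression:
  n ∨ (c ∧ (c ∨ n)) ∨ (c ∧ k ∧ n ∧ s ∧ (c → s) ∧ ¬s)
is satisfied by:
  {n: True, c: True}
  {n: True, c: False}
  {c: True, n: False}


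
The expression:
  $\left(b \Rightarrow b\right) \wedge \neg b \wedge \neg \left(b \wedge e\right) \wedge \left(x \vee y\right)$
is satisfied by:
  {y: True, x: True, b: False}
  {y: True, x: False, b: False}
  {x: True, y: False, b: False}


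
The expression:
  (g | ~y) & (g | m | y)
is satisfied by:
  {m: True, g: True, y: False}
  {g: True, y: False, m: False}
  {m: True, g: True, y: True}
  {g: True, y: True, m: False}
  {m: True, y: False, g: False}


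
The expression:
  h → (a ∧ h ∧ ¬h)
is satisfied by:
  {h: False}


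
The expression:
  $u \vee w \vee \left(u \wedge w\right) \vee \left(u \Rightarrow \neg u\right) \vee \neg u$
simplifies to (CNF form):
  $\text{True}$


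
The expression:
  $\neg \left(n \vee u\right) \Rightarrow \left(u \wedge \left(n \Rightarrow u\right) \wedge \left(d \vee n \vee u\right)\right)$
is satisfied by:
  {n: True, u: True}
  {n: True, u: False}
  {u: True, n: False}


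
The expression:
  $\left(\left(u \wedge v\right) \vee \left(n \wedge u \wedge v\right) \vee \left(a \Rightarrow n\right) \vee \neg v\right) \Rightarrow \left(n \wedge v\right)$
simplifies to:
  $v \wedge \left(a \vee n\right) \wedge \left(n \vee \neg u\right)$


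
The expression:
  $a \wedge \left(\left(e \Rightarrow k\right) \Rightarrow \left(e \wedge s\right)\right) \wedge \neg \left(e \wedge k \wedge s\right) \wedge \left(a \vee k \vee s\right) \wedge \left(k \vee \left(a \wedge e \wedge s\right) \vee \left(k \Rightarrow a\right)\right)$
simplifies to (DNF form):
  $a \wedge e \wedge \neg k$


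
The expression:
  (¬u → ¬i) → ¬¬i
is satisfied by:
  {i: True}


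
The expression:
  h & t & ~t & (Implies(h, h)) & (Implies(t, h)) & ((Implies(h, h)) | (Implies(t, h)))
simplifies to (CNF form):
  False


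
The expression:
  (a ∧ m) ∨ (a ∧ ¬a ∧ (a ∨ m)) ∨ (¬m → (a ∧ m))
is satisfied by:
  {m: True}


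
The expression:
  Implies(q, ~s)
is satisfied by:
  {s: False, q: False}
  {q: True, s: False}
  {s: True, q: False}


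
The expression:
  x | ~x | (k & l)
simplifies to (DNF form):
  True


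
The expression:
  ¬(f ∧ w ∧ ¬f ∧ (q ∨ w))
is always true.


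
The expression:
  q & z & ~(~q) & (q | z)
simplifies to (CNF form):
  q & z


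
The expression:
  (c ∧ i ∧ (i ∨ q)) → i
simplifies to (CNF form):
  True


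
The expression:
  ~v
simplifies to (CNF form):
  ~v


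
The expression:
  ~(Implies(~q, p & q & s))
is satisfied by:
  {q: False}


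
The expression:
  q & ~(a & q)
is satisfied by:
  {q: True, a: False}


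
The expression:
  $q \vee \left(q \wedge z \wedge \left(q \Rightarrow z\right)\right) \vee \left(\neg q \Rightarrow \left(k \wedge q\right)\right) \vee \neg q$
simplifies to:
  $\text{True}$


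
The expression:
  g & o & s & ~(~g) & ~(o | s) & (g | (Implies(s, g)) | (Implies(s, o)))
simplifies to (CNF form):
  False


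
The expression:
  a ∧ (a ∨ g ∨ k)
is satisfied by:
  {a: True}
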